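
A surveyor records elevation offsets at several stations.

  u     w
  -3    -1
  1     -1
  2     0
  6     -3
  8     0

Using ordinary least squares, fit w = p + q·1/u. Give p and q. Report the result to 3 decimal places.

Compute the Gram sums: Σ1 = 5, Σ1/u = 35/24, Σ1/u·1/u = 809/576.
For Aᵀw: Σw = -5, Σ1/u·w = -7/6.
AᵀA·[p, q]ᵀ = Aᵀw becomes [[5, 35/24]; [35/24, 809/576]]·[p, q]ᵀ = [-5, -7/6]ᵀ.
Δ = 5·(809/576) − (35/24)² = 235/48.
p = ((-5)·(809/576) − (35/24)·(-7/6))/(235/48) = -613/564; q = (5·(-7/6) − (35/24)·(-5))/(235/48) = 14/47.

p = -1.087, q = 0.298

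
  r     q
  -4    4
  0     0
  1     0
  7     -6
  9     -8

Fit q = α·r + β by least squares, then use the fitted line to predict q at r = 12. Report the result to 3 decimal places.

From the data, Σr·r = 147, Σr = 13, Σ1 = 5.
For Mᵀq: Σr·q = -130, Σq = -10.
MᵀM·[α, β]ᵀ = Mᵀq becomes [[147, 13]; [13, 5]]·[α, β]ᵀ = [-130, -10]ᵀ.
Determinant 147·5 − 13² = 566.
α = ((-130)·5 − 13·(-10))/566 = -260/283; β = (147·(-10) − 13·(-130))/566 = 110/283.
At r = 12: q̂ = (-260/283)·(12) + (110/283)·(1) = -3010/283.

q̂ = -10.636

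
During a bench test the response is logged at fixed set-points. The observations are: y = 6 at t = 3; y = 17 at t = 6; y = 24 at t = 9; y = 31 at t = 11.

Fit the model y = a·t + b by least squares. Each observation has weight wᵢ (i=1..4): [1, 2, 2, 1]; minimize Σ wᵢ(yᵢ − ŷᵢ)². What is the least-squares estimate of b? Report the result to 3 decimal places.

Normal-equation sums: Σwᵢ·t·t = 364, Σwᵢ·t = 44, Σwᵢ·1 = 6.
And Σwᵢ·t·y = 995, Σwᵢ·y = 119.
So AᵀWA·[a, b]ᵀ = AᵀWy: [[364, 44]; [44, 6]]·[a, b]ᵀ = [995, 119]ᵀ.
Eliminating b: 6·(row 1) − 44·(row 2) gives 248·a = 6·995 − 44·119 = 734, so a = 367/124.
Then b = (119 − 44·(367/124))/6 = -58/31.

b = -1.871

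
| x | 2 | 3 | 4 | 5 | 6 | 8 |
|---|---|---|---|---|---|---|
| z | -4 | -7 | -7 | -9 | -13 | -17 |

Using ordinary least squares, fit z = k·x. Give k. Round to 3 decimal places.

Normal-equation sums: Σx·x = 154.
And Σx·z = -316.
k = (-316)/154 = -2.05195.

k = -2.052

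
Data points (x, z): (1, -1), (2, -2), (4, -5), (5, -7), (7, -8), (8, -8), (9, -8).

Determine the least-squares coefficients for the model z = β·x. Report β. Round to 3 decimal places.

β = -1.050

The normal equations are: 240·β = -252.
β = (-252)/240 = -1.05.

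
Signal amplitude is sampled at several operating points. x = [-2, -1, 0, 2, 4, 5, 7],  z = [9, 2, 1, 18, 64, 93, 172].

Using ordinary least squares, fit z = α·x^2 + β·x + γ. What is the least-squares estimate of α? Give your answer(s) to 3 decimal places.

Sums needed: Σx^2·x^2 = 3315, Σx^2·x = 531, Σx^2 = 99, Σx·x = 99, Σx = 15, Σ1 = 7.
For Mᵀz: Σx^2·z = 11887, Σx·z = 1941, Σz = 359.
Row-reducing yields α = 3970/1281, β = 7033/2562, γ = 1343/854.

α = 3.099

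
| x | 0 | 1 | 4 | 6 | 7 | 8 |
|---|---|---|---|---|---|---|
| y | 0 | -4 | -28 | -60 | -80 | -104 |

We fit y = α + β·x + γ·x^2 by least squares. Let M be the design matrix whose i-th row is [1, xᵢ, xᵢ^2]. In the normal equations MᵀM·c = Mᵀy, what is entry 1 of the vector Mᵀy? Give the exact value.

Entry 1 ↔ basis 1, so (Mᵀy)_{1} = Σᵢ yᵢ = (1)·(0) + (1)·(-4) + (1)·(-28) + (1)·(-60) + (1)·(-80) + (1)·(-104) = -276.

-276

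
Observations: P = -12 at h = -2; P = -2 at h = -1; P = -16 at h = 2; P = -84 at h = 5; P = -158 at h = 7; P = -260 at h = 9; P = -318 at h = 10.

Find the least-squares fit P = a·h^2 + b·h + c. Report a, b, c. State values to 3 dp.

a = -3.058, b = -1.135, c = -1.235

From the data, Σh^2·h^2 = 19620, Σh^2·h = 2196, Σh^2 = 264, Σh·h = 264, Σh = 30, Σ1 = 7.
Right-hand side: Σh^2·P = -62816, Σh·P = -7052, ΣP = -850.
So AᵀA·[a, b, c]ᵀ = AᵀP: [[19620, 2196, 264]; [2196, 264, 30]; [264, 30, 7]]·[a, b, c]ᵀ = [-62816, -7052, -850]ᵀ.
Row-reducing yields a = -5587/1827, b = -691/609, c = -752/609.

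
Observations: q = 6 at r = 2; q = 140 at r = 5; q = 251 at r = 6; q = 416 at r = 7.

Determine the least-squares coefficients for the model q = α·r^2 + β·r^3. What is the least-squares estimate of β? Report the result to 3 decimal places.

β = 1.453

With design matrix M, MᵀM = [[4338, 27740]; [27740, 179994]] and Mᵀq = [32944, 214452]ᵀ.
Eliminating β: 179994·(row 1) − 27740·(row 2) gives 11306372·α = 179994·32944 − 27740·214452 = -19176144, so α = -4794036/2826593.
Then β = (214452 − 27740·(-4794036/2826593))/179994 = 4106554/2826593.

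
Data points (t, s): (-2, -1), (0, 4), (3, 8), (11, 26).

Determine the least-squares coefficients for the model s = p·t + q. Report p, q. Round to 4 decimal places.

p = 2.0510, q = 3.0969

Entries of XᵀX: Σt·t = 134, Σt = 12, Σ1 = 4.
For Xᵀs: Σt·s = 312, Σs = 37.
So XᵀX·[p, q]ᵀ = Xᵀs: [[134, 12]; [12, 4]]·[p, q]ᵀ = [312, 37]ᵀ.
Δ = 134·4 − 12² = 392.
p = (312·4 − 12·37)/392 = 201/98; q = (134·37 − 12·312)/392 = 607/196.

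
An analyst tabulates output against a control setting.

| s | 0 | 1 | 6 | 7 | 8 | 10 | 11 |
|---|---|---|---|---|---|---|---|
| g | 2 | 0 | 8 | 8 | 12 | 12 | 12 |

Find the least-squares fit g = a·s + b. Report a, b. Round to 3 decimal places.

a = 1.126, b = 0.799

Normal-equation sums: Σs·s = 371, Σs = 43, Σ1 = 7.
Moment sums: Σs·g = 452, Σg = 54.
AᵀA·[a, b]ᵀ = Aᵀg becomes [[371, 43]; [43, 7]]·[a, b]ᵀ = [452, 54]ᵀ.
det = 371·7 − 43² = 748.
a = (452·7 − 43·54)/748 = 421/374; b = (371·54 − 43·452)/748 = 299/374.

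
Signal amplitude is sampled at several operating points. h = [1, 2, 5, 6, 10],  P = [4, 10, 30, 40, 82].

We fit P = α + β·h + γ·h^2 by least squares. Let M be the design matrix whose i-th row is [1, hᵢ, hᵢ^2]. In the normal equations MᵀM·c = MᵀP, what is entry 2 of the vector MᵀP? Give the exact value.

1234

Entry 2 ↔ basis h, so (MᵀP)_{2} = Σᵢ (h)·Pᵢ = (1)·(4) + (2)·(10) + (5)·(30) + (6)·(40) + (10)·(82) = 1234.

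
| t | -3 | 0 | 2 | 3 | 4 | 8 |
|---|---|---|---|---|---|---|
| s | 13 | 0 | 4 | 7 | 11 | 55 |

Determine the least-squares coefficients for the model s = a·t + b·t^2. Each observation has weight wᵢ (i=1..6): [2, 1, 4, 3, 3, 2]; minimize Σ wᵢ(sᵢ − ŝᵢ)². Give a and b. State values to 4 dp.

a = -0.9321, b = 0.9803

With design matrix X, XᵀWX = [[237, 1275]; [1275, 9429]] and XᵀWs = [1029, 8055]ᵀ.
Eliminating b: 9429·(row 1) − 1275·(row 2) gives 609048·a = 9429·1029 − 1275·8055 = -567684, so a = -15769/16918.
Then b = (8055 − 1275·(-15769/16918))/9429 = 16585/16918.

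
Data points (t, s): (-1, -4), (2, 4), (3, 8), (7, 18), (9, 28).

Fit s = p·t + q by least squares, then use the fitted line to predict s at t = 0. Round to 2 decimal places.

ŝ = -1.58

Compute the Gram sums: Σt·t = 144, Σt = 20, Σ1 = 5.
And Σt·s = 414, Σs = 54.
AᵀA·[p, q]ᵀ = Aᵀs becomes [[144, 20]; [20, 5]]·[p, q]ᵀ = [414, 54]ᵀ.
Determinant 144·5 − 20² = 320.
p = (414·5 − 20·54)/320 = 99/32; q = (144·54 − 20·414)/320 = -63/40.
At t = 0: ŝ = (99/32)·(0) + (-63/40)·(1) = -63/40.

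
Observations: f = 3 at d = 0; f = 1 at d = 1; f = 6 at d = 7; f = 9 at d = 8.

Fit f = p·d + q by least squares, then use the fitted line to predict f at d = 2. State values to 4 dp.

The normal equations are: 114·p + 16·q = 115;  16·p + 4·q = 19.
(Σd·d = 114, Σd = 16, Σ1 = 4, Σd·f = 115, Σf = 19.)
Δ = 114·4 − 16² = 200.
p = (115·4 − 16·19)/200 = 39/50; q = (114·19 − 16·115)/200 = 163/100.
At d = 2: f̂ = (39/50)·(2) + (163/100)·(1) = 319/100.

f̂ = 3.1900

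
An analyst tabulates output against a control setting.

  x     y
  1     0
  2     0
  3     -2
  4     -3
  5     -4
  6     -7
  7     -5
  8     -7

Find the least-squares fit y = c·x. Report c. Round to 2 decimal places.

c = -0.84

MᵀM·[c]ᵀ = Mᵀy reads: 204·c = -171.
(Σx·x = 204, Σx·y = -171.)
Hence c = -171 / 204 ≈ -0.838235.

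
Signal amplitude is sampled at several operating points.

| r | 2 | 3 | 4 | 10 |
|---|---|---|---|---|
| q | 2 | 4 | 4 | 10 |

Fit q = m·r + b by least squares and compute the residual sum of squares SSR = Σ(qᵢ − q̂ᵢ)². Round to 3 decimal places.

XᵀX·[m, b]ᵀ = Xᵀq reads: 129·m + 19·b = 132;  19·m + 4·b = 20.
Determinant 129·4 − 19² = 155.
m = (132·4 − 19·20)/155 = 148/155; b = (129·20 − 19·132)/155 = 72/155.
Residuals: -58/155, 104/155, -44/155, -2/155; SSR = 104/155.

SSR = 0.671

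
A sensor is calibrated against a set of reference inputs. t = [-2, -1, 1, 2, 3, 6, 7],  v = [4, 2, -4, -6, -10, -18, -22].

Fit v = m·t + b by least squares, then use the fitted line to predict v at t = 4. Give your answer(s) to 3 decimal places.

v̂ = -12.661

MᵀM·[m, b]ᵀ = Mᵀv reads: 104·m + 16·b = -318;  16·m + 7·b = -54.
Δ = 104·7 − 16² = 472.
m = ((-318)·7 − 16·(-54))/472 = -681/236; b = (104·(-54) − 16·(-318))/472 = -66/59.
At t = 4: v̂ = (-681/236)·(4) + (-66/59)·(1) = -747/59.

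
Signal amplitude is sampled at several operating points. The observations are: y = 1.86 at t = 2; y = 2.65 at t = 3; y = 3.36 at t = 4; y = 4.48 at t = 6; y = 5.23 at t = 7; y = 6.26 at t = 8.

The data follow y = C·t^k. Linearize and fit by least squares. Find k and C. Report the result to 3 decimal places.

With ln yᵢ as the transformed response and ln tᵢ as the regressor:
AᵀA = [[14.9303, 8.9952]; [8.9952, 6]], rhs = [12.9013, 7.7953]ᵀ  (here Σln t = 8.9952, Σ(ln t)² = 14.9303, Σln y = 7.7953, Σln t·ln y = 12.9013).
Solving (det = 8.6686): k = 0.84072, ln C = 0.03882, so C = exp(0.03882) = 1.03958.

k = 0.841, C = 1.040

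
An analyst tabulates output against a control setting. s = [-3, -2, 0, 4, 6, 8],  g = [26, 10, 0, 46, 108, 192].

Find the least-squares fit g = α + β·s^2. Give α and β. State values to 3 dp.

α = -1.257, β = 3.020

MᵀM·[α, β]ᵀ = Mᵀg reads: 6·α + 129·β = 382;  129·α + 5745·β = 17186.
Δ = 6·5745 − 129² = 17829.
α = (382·5745 − 129·17186)/17829 = -7468/5943; β = (6·17186 − 129·382)/17829 = 5982/1981.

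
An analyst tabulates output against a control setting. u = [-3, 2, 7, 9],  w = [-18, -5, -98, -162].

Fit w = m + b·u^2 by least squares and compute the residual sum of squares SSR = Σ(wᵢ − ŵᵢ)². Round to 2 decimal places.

SSR = 4.45

Normal-equation sums: Σ1 = 4, Σu^2 = 143, Σu^2·u^2 = 9059.
And Σw = -283, Σu^2·w = -18106.
Normal equations: [[4, 143]; [143, 9059]]·[m, b]ᵀ = [-283, -18106]ᵀ.
Δ = 4·9059 − 143² = 15787.
m = ((-283)·9059 − 143·(-18106))/15787 = 25461/15787; b = (4·(-18106) − 143·(-283))/15787 = -31955/15787.
Residuals: -22032/15787, 23424/15787, -6792/15787, 5400/15787; SSR = 70272/15787.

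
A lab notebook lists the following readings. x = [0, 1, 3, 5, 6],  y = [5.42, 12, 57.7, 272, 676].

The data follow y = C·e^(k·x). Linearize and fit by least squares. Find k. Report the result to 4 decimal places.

k = 0.7969

Let Y = ln y. Fitting Y = k·x + ln C by least squares:
Over the data: Σx = 15.0000, Σ(x)² = 71.0000, Σln y = 20.3523, Σx·ln y = 81.7768.
Normal system: [[71.0000, 15.0000]; [15.0000, 5]]·[k, ln C]ᵀ = [81.7768, 20.3523]ᵀ.
Δ = 71.0000·5 − (15.0000)² = 130.0000; k = (81.7768·5 − 15.0000·20.3523)/130.0000 = 0.79693, ln C = (71.0000·20.3523 − 15.0000·81.7768)/130.0000 = 1.67967.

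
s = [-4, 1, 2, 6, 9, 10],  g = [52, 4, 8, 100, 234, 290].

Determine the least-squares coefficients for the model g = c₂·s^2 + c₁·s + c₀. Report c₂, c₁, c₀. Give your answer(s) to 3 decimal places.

c₂ = 3.016, c₁ = -1.151, c₀ = -0.382

The normal system MᵀM·[c₂, c₁, c₀]ᵀ = Mᵀg is [[18130, 1890, 238]; [1890, 238, 24]; [238, 24, 6]]·[c₂, c₁, c₀]ᵀ = [52422, 5418, 688]ᵀ.
Inverting the 3×3 Gram matrix, [c₂, c₁, c₀]ᵀ = [800956/265531, -43653/37933, -14488/37933]ᵀ.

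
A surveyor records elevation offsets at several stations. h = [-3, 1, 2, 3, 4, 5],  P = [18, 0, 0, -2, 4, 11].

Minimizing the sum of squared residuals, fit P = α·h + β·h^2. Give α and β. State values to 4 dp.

α = -2.9325, β = 1.0034

XᵀX·[α, β]ᵀ = XᵀP reads: 64·α + 198·β = 11;  198·α + 1060·β = 483.
Determinant 64·1060 − 198² = 28636.
α = (11·1060 − 198·483)/28636 = -41987/14318; β = (64·483 − 198·11)/28636 = 14367/14318.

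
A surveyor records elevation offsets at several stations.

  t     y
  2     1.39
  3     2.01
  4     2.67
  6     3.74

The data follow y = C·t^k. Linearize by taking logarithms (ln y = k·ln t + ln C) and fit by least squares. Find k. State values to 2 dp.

Let Y = ln y. Fitting Y = k·ln t + ln C by least squares:
Σln t = 4.9698, Σ(ln t)² = 6.8196, Σln y = 3.3286, Σln t·ln y = 4.7202.
Equations: 6.8196·k + 4.9698·ln C = 4.7202;  4.9698·k + 4·ln C = 3.3286.
Δ = 6.8196·4 − (4.9698)² = 2.5794; k = (4.7202·4 − 4.9698·3.3286)/2.5794 = 0.90646, ln C = (6.8196·3.3286 − 4.9698·4.7202)/2.5794 = -0.29409.

k = 0.91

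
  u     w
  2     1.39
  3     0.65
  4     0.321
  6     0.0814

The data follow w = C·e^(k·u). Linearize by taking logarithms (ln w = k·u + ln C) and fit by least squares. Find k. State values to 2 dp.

k = -0.71

With ln wᵢ as the transformed response and uᵢ as the regressor:
AᵀA = [[65.0000, 15.0000]; [15.0000, 4]], rhs = [-20.2293, -3.7462]ᵀ  (here Σu = 15.0000, Σ(u)² = 65.0000, Σln w = -3.7462, Σu·ln w = -20.2293).
Δ = 65.0000·4 − (15.0000)² = 35.0000; k = (-20.2293·4 − 15.0000·-3.7462)/35.0000 = -0.70641, ln C = (65.0000·-3.7462 − 15.0000·-20.2293)/35.0000 = 1.71251.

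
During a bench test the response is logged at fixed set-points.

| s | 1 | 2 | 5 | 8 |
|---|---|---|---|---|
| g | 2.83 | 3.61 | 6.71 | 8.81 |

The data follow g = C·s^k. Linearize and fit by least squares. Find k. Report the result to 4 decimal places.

Let Y = ln g. Fitting Y = k·ln s + ln C by least squares:
Σln s = 4.3820, Σ(ln s)² = 7.3948, Σln g = 6.4035, Σln s·ln g = 8.4782.
Equations: 7.3948·k + 4.3820·ln C = 8.4782;  4.3820·k + 4·ln C = 6.4035.
Slope k = (n·Σln s·ln g − Σln s·Σln g)/(n·Σ(ln s)² − (Σln s)²) = (4·8.4782 − 4.3820·6.4035)/10.3771 = 0.56397; ln C = (Σln g − k·Σln s)/n = 0.98303.

k = 0.5640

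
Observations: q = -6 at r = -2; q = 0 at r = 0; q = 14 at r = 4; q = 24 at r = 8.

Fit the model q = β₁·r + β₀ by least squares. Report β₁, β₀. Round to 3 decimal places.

β₁ = 3.051, β₀ = 0.373

Sums needed: Σr·r = 84, Σr = 10, Σ1 = 4.
Right-hand side: Σr·q = 260, Σq = 32.
det = 84·4 − 10² = 236.
β₁ = (260·4 − 10·32)/236 = 180/59; β₀ = (84·32 − 10·260)/236 = 22/59.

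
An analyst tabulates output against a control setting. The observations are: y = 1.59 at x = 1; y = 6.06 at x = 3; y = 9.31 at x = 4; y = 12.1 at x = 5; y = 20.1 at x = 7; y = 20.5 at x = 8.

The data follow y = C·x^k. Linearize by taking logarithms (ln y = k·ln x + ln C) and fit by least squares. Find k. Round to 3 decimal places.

k = 1.266

Taking logs, ln y = k·ln x + ln C, so regress ln y on ln x.
Σln x = 8.1197, Σ(ln x)² = 13.8297, Σln y = 13.0109, Σln x·ln y = 21.2049.
Equations: 13.8297·k + 8.1197·ln C = 21.2049;  8.1197·k + 6·ln C = 13.0109.
Slope k = (n·Σln x·ln y − Σln x·Σln y)/(n·Σ(ln x)² − (Σln x)²) = (6·21.2049 − 8.1197·13.0109)/17.0487 = 1.26608; ln C = (Σln y − k·Σln x)/n = 0.45511.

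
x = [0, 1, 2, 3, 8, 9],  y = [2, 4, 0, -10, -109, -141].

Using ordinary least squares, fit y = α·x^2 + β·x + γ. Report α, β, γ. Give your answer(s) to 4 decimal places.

The normal system MᵀM·[α, β, γ]ᵀ = Mᵀy is [[10755, 1277, 159]; [1277, 159, 23]; [159, 23, 6]]·[α, β, γ]ᵀ = [-18483, -2167, -254]ᵀ.
Solving the 3×3 system (Gaussian elimination) gives α = -2153/1068, β = 43/20, γ = 7601/2670.

α = -2.0159, β = 2.1500, γ = 2.8468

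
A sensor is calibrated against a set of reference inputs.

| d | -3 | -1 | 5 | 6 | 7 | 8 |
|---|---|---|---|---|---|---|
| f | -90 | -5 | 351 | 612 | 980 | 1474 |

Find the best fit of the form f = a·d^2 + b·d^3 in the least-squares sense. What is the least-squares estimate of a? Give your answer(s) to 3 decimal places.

Sums needed: Σd^2·d^2 = 8500, Σd^2·d^3 = 60232, Σd^3·d^3 = 442804.
Moment sums: Σd^2·f = 172348, Σd^3·f = 1269330.
MᵀM·[a, b]ᵀ = Mᵀf becomes [[8500, 60232]; [60232, 442804]]·[a, b]ᵀ = [172348, 1269330]ᵀ.
Determinant 8500·442804 − 60232² = 135940176.
a = (172348·442804 − 60232·1269330)/135940176 = -8618798/8496261; b = (8500·1269330 − 60232·172348)/135940176 = 51055033/16992522.

a = -1.014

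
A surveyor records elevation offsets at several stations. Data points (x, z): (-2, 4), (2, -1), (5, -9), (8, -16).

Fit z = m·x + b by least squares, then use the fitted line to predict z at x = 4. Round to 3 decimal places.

The normal system MᵀM·[m, b]ᵀ = Mᵀz is [[97, 13]; [13, 4]]·[m, b]ᵀ = [-183, -22]ᵀ.
det = 97·4 − 13² = 219.
m = ((-183)·4 − 13·(-22))/219 = -446/219; b = (97·(-22) − 13·(-183))/219 = 245/219.
At x = 4: ẑ = (-446/219)·(4) + (245/219)·(1) = -513/73.

ẑ = -7.027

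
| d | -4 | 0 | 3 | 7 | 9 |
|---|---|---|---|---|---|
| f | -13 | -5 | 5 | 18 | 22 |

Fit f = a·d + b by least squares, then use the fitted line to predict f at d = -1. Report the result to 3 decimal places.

f̂ = -5.873

From the data, Σd·d = 155, Σd = 15, Σ1 = 5.
Right-hand side: Σd·f = 391, Σf = 27.
Eliminating b: 5·(row 1) − 15·(row 2) gives 550·a = 5·391 − 15·27 = 1550, so a = 31/11.
Then b = (27 − 15·(31/11))/5 = -168/55.
At d = -1: f̂ = (31/11)·(-1) + (-168/55)·(1) = -323/55.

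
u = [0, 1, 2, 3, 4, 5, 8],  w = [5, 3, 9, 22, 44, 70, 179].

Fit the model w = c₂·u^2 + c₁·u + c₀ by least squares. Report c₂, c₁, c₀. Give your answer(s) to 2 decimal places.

c₂ = 3.05, c₁ = -2.34, c₀ = 3.24

Forming AᵀA = [[5075, 737, 119]; [737, 119, 23]; [119, 23, 7]] and Aᵀw = [14147, 2045, 332]ᵀ gives AᵀA·[c₂, c₁, c₀]ᵀ = Aᵀw.
Solving the 3×3 system (Gaussian elimination) gives c₂ = 45663/14966, c₁ = -4999/2138, c₀ = 24261/7483.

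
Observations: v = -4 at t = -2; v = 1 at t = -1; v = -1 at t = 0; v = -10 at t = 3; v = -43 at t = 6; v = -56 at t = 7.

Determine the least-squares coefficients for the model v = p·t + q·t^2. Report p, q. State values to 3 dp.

p = -0.397, q = -1.098

Forming MᵀM = [[99, 577]; [577, 3795]] and Mᵀv = [-673, -4397]ᵀ gives MᵀM·[p, q]ᵀ = Mᵀv.
Determinant 99·3795 − 577² = 42776.
p = ((-673)·3795 − 577·(-4397))/42776 = -8483/21388; q = (99·(-4397) − 577·(-673))/42776 = -23491/21388.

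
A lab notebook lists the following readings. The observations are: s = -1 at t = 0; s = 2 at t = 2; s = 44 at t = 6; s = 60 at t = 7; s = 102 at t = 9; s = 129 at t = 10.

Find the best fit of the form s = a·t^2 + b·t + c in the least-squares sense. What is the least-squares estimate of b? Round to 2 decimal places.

b = -0.98

Forming MᵀM = [[20274, 2296, 270]; [2296, 270, 34]; [270, 34, 6]] and Mᵀs = [25694, 2896, 336]ᵀ gives MᵀM·[a, b, c]ᵀ = Mᵀs.
Inverting the 3×3 Gram matrix, [a, b, c]ᵀ = [43388/31125, -10169/10375, -36587/31125]ᵀ.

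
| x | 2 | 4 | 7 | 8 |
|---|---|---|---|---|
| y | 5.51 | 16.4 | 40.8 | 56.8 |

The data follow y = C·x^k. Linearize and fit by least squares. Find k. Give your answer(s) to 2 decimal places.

Let Y = ln y. Fitting Y = k·ln x + ln C by least squares:
XᵀX = [[10.5129, 6.1048]; [6.1048, 4]], rhs = [20.6775, 12.2521]ᵀ  (here Σln x = 6.1048, Σ(ln x)² = 10.5129, Σln y = 12.2521, Σln x·ln y = 20.6775).
Solving (det = 4.7831): k = 1.65449, ln C = 0.53793.

k = 1.65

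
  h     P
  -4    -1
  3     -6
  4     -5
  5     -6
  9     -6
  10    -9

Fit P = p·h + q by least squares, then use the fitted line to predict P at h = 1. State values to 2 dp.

Setting ∂/∂p … = 0 gives: 247·p + 27·q = -208;  27·p + 6·q = -33.
Eliminating q: 6·(row 1) − 27·(row 2) gives 753·p = 6·(-208) − 27·(-33) = -357, so p = -119/251.
Then q = ((-33) − 27·(-119/251))/6 = -845/251.
At h = 1: P̂ = (-119/251)·(1) + (-845/251)·(1) = -964/251.

P̂ = -3.84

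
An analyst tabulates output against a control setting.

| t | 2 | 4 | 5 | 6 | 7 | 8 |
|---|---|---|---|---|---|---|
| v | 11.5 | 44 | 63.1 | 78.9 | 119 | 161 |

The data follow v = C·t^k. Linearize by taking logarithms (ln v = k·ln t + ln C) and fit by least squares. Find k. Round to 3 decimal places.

With ln vᵢ as the transformed response and ln tᵢ as the regressor:
AᵀA = [[16.3136, 9.5060]; [9.5060, 6]], rhs = [41.3025, 24.6000]ᵀ  (here Σln t = 9.5060, Σ(ln t)² = 16.3136, Σln v = 24.6000, Σln t·ln v = 41.3025).
Solving (det = 7.5177): k = 1.85803, ln C = 1.15627.

k = 1.858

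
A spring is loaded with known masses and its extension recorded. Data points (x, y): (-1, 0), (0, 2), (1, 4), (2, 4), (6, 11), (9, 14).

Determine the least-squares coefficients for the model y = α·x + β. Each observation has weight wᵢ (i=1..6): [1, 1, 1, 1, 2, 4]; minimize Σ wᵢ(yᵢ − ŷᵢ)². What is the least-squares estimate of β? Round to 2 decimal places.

Compute the Gram sums: Σwᵢ·x·x = 402, Σwᵢ·x = 50, Σwᵢ·1 = 10.
For AᵀWy: Σwᵢ·x·y = 648, Σwᵢ·y = 88.
So AᵀWA·[α, β]ᵀ = AᵀWy: [[402, 50]; [50, 10]]·[α, β]ᵀ = [648, 88]ᵀ.
Δ = 402·10 − 50² = 1520.
α = (648·10 − 50·88)/1520 = 26/19; β = (402·88 − 50·648)/1520 = 186/95.

β = 1.96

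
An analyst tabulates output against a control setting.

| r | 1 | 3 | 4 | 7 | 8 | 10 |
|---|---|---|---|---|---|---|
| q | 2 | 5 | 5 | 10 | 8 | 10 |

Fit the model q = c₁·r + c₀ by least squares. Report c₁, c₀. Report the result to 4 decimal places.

c₁ = 0.8870, c₀ = 1.7884

With design matrix M, MᵀM = [[239, 33]; [33, 6]] and Mᵀq = [271, 40]ᵀ.
det = 239·6 − 33² = 345.
c₁ = (271·6 − 33·40)/345 = 102/115; c₀ = (239·40 − 33·271)/345 = 617/345.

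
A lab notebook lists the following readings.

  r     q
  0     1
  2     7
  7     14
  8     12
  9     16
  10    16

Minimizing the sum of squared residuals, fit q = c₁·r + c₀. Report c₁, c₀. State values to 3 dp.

c₁ = 1.415, c₀ = 2.512

Entries of XᵀX: Σr·r = 298, Σr = 36, Σ1 = 6.
Right-hand side: Σr·q = 512, Σq = 66.
Δ = 298·6 − 36² = 492.
c₁ = (512·6 − 36·66)/492 = 58/41; c₀ = (298·66 − 36·512)/492 = 103/41.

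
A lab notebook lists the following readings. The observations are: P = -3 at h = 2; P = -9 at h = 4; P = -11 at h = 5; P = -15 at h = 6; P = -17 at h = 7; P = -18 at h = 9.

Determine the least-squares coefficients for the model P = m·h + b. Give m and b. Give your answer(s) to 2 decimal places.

Setting ∂/∂m … = 0 gives: 211·m + 33·b = -468;  33·m + 6·b = -73.
(Σh·h = 211, Σh = 33, Σ1 = 6, Σh·P = -468, ΣP = -73.)
Determinant 211·6 − 33² = 177.
m = ((-468)·6 − 33·(-73))/177 = -133/59; b = (211·(-73) − 33·(-468))/177 = 41/177.

m = -2.25, b = 0.23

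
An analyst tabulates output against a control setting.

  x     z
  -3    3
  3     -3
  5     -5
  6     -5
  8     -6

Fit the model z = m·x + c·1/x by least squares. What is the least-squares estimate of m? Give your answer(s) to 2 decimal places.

The normal system AᵀA·[m, c]ᵀ = Aᵀz is [[143, 5]; [5, 489/1600]]·[m, c]ᵀ = [-121, -55/12]ᵀ.
det = 143·(489/1600) − 5² = 29927/1600.
m = ((-121)·(489/1600) − 5·(-55/12))/(29927/1600) = -67507/89781; c = (143·(-55/12) − 5·(-121))/(29927/1600) = -242000/89781.

m = -0.75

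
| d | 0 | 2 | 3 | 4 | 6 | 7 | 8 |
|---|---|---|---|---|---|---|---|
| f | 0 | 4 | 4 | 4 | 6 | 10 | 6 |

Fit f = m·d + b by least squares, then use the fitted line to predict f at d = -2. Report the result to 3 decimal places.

f̂ = -0.775

XᵀX·[m, b]ᵀ = Xᵀf reads: 178·m + 30·b = 190;  30·m + 7·b = 34.
Eliminating b: 7·(row 1) − 30·(row 2) gives 346·m = 7·190 − 30·34 = 310, so m = 155/173.
Then b = (34 − 30·(155/173))/7 = 176/173.
At d = -2: f̂ = (155/173)·(-2) + (176/173)·(1) = -134/173.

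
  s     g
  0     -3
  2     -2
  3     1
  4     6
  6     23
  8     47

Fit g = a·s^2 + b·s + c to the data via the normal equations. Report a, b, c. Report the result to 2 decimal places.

From the data, Σs^2·s^2 = 5745, Σs^2·s = 827, Σs^2 = 129, Σs·s = 129, Σs = 23, Σ1 = 6.
And Σs^2·g = 3933, Σs·g = 537, Σg = 72.
So MᵀM·[a, b, c]ᵀ = Mᵀg: [[5745, 827, 129]; [827, 129, 23]; [129, 23, 6]]·[a, b, c]ᵀ = [3933, 537, 72]ᵀ.
Row-reducing yields a = 303/308, b = -2493/1540, c = -162/55.

a = 0.98, b = -1.62, c = -2.95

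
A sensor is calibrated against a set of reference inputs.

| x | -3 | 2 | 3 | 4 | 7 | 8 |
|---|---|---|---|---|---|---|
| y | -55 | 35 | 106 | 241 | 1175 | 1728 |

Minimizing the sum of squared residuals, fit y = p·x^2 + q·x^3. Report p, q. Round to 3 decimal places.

p = 2.919, q = 3.010

With design matrix M, MᵀM = [[6931, 50631]; [50631, 385411]] and Mᵀy = [172622, 1307812]ᵀ.
det = 6931·385411 − 50631² = 107785480.
p = (172622·385411 − 50631·1307812)/107785480 = 31458827/10778548; q = (6931·1307812 − 50631·172622)/107785480 = 32442049/10778548.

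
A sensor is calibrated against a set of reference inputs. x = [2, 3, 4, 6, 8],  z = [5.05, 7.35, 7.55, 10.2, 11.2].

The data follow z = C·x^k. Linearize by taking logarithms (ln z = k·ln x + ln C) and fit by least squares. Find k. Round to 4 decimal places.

Taking logs, ln z = k·ln x + ln C, so regress ln z on ln x.
Σln x = 7.0493, Σ(ln x)² = 11.1437, Σln z = 10.3739, Σln x·ln z = 15.3012.
Equations: 11.1437·k + 7.0493·ln C = 15.3012;  7.0493·k + 5·ln C = 10.3739.
Slope k = (n·Σln x·ln z − Σln x·Σln z)/(n·Σ(ln x)² − (Σln x)²) = (5·15.3012 − 7.0493·10.3739)/6.0265 = 0.56048; ln C = (Σln z − k·Σln x)/n = 1.28460.

k = 0.5605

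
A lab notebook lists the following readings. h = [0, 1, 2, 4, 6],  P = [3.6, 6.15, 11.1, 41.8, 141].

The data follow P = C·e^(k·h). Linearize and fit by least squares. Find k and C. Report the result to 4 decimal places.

k = 0.6194, C = 3.4098

With ln Pᵢ as the transformed response and hᵢ as the regressor:
Σh = 13.0000, Σ(h)² = 57.0000, Σln P = 14.1860, Σh·ln P = 51.2545.
Equations: 57.0000·k + 13.0000·ln C = 51.2545;  13.0000·k + 5·ln C = 14.1860.
Δ = 57.0000·5 − (13.0000)² = 116.0000; k = (51.2545·5 − 13.0000·14.1860)/116.0000 = 0.61944, ln C = (57.0000·14.1860 − 13.0000·51.2545)/116.0000 = 1.22666, so C = exp(1.22666) = 3.40983.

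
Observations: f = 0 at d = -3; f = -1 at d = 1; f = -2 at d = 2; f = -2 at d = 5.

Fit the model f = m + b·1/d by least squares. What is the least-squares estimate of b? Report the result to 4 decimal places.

b = -0.7404

From the data, Σ1 = 4, Σ1/d = 41/30, Σ1/d·1/d = 1261/900.
Moment sums: Σf = -5, Σ1/d·f = -12/5.
So MᵀM·[m, b]ᵀ = Mᵀf: [[4, 41/30]; [41/30, 1261/900]]·[m, b]ᵀ = [-5, -12/5]ᵀ.
Determinant 4·(1261/900) − (41/30)² = 1121/300.
m = ((-5)·(1261/900) − (41/30)·(-12/5))/(1121/300) = -3353/3363; b = (4·(-12/5) − (41/30)·(-5))/(1121/300) = -830/1121.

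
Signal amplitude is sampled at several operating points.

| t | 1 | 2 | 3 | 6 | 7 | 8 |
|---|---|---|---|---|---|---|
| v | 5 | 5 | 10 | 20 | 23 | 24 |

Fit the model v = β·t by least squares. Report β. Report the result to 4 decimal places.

From the data, Σt·t = 163.
And Σt·v = 518.
β = 518/163 = 3.17791.

β = 3.1779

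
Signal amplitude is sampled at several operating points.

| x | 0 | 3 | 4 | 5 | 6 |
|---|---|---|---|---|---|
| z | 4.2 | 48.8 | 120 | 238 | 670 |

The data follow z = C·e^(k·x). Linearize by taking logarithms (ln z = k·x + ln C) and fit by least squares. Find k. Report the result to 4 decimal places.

k = 0.8347

Let Y = ln z. Fitting Y = k·x + ln C by least squares:
Σx = 18.0000, Σ(x)² = 86.0000, Σln z = 22.0899, Σx·ln z = 97.2182.
Equations: 86.0000·k + 18.0000·ln C = 97.2182;  18.0000·k + 5·ln C = 22.0899.
Solving (det = 106.0000): k = 0.83466, ln C = 1.41321.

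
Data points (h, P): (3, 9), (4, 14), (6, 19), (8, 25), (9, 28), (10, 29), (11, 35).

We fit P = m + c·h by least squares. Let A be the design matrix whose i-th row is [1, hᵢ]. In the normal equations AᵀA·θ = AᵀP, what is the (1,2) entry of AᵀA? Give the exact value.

Row 1 ↔ basis 1, column 2 ↔ basis h, so (AᵀA)_{1,2} = Σᵢ h = (1)·(3) + (1)·(4) + (1)·(6) + (1)·(8) + (1)·(9) + (1)·(10) + (1)·(11) = 51.

51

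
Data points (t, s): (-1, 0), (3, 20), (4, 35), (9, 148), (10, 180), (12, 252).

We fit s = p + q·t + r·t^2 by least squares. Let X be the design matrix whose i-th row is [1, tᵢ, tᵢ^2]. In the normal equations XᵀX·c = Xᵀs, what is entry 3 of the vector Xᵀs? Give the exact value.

Entry 3 ↔ basis t^2, so (Xᵀs)_{3} = Σᵢ (t^2)·sᵢ = (1)·(0) + (9)·(20) + (16)·(35) + (81)·(148) + (100)·(180) + (144)·(252) = 67016.

67016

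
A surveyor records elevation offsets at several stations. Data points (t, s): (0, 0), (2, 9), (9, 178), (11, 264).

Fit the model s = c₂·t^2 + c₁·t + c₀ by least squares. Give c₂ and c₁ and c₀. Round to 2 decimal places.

c₂ = 2.14, c₁ = 0.51, c₀ = -0.23

XᵀX·[c₂, c₁, c₀]ᵀ = Xᵀs reads: 21218·c₂ + 2068·c₁ + 206·c₀ = 46398;  2068·c₂ + 206·c₁ + 22·c₀ = 4524;  206·c₂ + 22·c₁ + 4·c₀ = 451.
Solving the 3×3 system (Gaussian elimination) gives c₂ = 77/36, c₁ = 1571/3060, c₀ = -77/340.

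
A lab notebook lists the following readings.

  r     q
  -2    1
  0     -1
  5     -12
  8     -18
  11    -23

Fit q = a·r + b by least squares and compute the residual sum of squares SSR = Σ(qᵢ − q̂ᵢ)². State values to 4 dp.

SSR = 2.1689

The normal equations are: 214·a + 22·b = -459;  22·a + 5·b = -53.
(Σr·r = 214, Σr = 22, Σ1 = 5, Σr·q = -459, Σq = -53.)
Determinant 214·5 − 22² = 586.
a = ((-459)·5 − 22·(-53))/586 = -1129/586; b = (214·(-53) − 22·(-459))/586 = -622/293.
Residuals: -214/293, 329/293, -143/586, -136/293, 185/586; SSR = 1271/586.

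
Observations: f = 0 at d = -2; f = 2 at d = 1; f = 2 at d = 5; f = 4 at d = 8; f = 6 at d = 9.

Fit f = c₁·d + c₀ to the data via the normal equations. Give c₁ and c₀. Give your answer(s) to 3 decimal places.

c₁ = 0.452, c₀ = 0.903

With design matrix M, MᵀM = [[175, 21]; [21, 5]] and Mᵀf = [98, 14]ᵀ.
Δ = 175·5 − 21² = 434.
c₁ = (98·5 − 21·14)/434 = 14/31; c₀ = (175·14 − 21·98)/434 = 28/31.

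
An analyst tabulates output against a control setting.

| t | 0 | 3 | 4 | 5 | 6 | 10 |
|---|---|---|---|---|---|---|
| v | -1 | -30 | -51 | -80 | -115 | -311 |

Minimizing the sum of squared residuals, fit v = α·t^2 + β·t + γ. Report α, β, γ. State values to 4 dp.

α = -3.0415, β = -0.6256, γ = -0.7953

With design matrix X, XᵀX = [[12258, 1432, 186]; [1432, 186, 28]; [186, 28, 6]] and Xᵀv = [-38326, -4494, -588]ᵀ.
Solving the 3×3 system (Gaussian elimination) gives α = -93817/30846, β = -3216/5141, γ = -24533/30846.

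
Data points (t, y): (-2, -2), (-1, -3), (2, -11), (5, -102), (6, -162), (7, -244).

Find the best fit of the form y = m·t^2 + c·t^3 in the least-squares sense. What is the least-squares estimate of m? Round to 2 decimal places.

m = -1.72

Entries of AᵀA: Σt^2·t^2 = 4355, Σt^2·t^3 = 27707, Σt^3·t^3 = 180059.
Right-hand side: Σt^2·y = -20393, Σt^3·y = -131503.
Normal equations: [[4355, 27707]; [27707, 180059]]·[m, c]ᵀ = [-20393, -131503]ᵀ.
det = 4355·180059 − 27707² = 16479096.
m = ((-20393)·180059 − 27707·(-131503))/16479096 = -14194783/8239548; c = (4355·(-131503) − 27707·(-20393))/16479096 = -3833357/8239548.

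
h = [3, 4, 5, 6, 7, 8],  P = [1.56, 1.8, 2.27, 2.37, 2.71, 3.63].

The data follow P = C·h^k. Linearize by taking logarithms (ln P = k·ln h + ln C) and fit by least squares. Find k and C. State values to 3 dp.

Linearized form: ln P = k·ln h + ln C. From the 6 transformed points,
Σln h = 9.9115, Σ(ln h)² = 17.0401, Σln P = 5.0013, Σln h·ln P = 8.7897.
Equations: 17.0401·k + 9.9115·ln C = 8.7897;  9.9115·k + 6·ln C = 5.0013.
Δ = 17.0401·6 − (9.9115)² = 4.0036; k = (8.7897·6 − 9.9115·5.0013)/4.0036 = 0.79126, ln C = (17.0401·5.0013 − 9.9115·8.7897)/4.0036 = -0.47353, so C = exp(-0.47353) = 0.62280.

k = 0.791, C = 0.623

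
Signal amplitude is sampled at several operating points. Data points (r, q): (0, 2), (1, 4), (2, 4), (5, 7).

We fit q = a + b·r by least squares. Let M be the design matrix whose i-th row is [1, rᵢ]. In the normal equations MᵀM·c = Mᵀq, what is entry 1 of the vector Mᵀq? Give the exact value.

Entry 1 ↔ basis 1, so (Mᵀq)_{1} = Σᵢ qᵢ = (1)·(2) + (1)·(4) + (1)·(4) + (1)·(7) = 17.

17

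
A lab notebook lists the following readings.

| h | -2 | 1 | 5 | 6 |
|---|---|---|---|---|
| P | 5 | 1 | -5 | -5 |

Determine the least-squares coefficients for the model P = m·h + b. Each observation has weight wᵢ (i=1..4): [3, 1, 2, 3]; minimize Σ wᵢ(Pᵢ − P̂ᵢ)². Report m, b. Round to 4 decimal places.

m = -1.3010, b = 2.3248

Normal-equation sums: Σwᵢ·h·h = 171, Σwᵢ·h = 23, Σwᵢ·1 = 9.
Moment sums: Σwᵢ·h·P = -169, Σwᵢ·P = -9.
So AᵀWA·[m, b]ᵀ = AᵀWP: [[171, 23]; [23, 9]]·[m, b]ᵀ = [-169, -9]ᵀ.
Determinant 171·9 − 23² = 1010.
m = ((-169)·9 − 23·(-9))/1010 = -657/505; b = (171·(-9) − 23·(-169))/1010 = 1174/505.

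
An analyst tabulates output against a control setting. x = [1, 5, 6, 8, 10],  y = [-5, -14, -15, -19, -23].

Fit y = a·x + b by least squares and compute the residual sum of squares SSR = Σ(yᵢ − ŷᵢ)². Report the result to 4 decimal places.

SSR = 0.7783

Sums needed: Σx·x = 226, Σx = 30, Σ1 = 5.
Right-hand side: Σx·y = -547, Σy = -76.
det = 226·5 − 30² = 230.
a = ((-547)·5 − 30·(-76))/230 = -91/46; b = (226·(-76) − 30·(-547))/230 = -383/115.
Residuals: 71/230, -179/230, 1/5, 18/115, 13/115; SSR = 179/230.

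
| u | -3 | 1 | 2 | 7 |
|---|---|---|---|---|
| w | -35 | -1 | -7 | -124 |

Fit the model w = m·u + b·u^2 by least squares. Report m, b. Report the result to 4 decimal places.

m = 2.7460, b = -2.9262

Normal-equation sums: Σu·u = 63, Σu·u^2 = 325, Σu^2·u^2 = 2499.
For Aᵀw: Σu·w = -778, Σu^2·w = -6420.
AᵀA·[m, b]ᵀ = Aᵀw becomes [[63, 325]; [325, 2499]]·[m, b]ᵀ = [-778, -6420]ᵀ.
Determinant 63·2499 − 325² = 51812.
m = ((-778)·2499 − 325·(-6420))/51812 = 71139/25906; b = (63·(-6420) − 325·(-778))/51812 = -75805/25906.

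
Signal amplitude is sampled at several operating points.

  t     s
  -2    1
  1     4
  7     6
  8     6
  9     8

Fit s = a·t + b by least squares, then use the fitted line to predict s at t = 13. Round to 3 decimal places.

ŝ = 9.416

MᵀM·[a, b]ᵀ = Mᵀs reads: 199·a + 23·b = 164;  23·a + 5·b = 25.
det = 199·5 − 23² = 466.
a = (164·5 − 23·25)/466 = 245/466; b = (199·25 − 23·164)/466 = 1203/466.
At t = 13: ŝ = (245/466)·(13) + (1203/466)·(1) = 2194/233.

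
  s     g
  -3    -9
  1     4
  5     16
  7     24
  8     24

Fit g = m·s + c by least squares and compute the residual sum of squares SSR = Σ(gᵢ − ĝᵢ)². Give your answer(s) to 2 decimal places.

SSR = 5.03

Compute the Gram sums: Σs·s = 148, Σs = 18, Σ1 = 5.
Right-hand side: Σs·g = 471, Σg = 59.
MᵀM·[m, c]ᵀ = Mᵀg becomes [[148, 18]; [18, 5]]·[m, c]ᵀ = [471, 59]ᵀ.
Determinant 148·5 − 18² = 416.
m = (471·5 − 18·59)/416 = 1293/416; c = (148·59 − 18·471)/416 = 127/208.
Residuals: -119/416, 9/32, -63/416, 679/416, -307/208; SSR = 2091/416.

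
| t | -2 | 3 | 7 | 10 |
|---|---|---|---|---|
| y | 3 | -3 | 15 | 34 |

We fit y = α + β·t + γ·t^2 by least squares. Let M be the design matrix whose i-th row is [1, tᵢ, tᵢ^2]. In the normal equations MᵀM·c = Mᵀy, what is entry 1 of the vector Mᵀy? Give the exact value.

49

Entry 1 ↔ basis 1, so (Mᵀy)_{1} = Σᵢ yᵢ = (1)·(3) + (1)·(-3) + (1)·(15) + (1)·(34) = 49.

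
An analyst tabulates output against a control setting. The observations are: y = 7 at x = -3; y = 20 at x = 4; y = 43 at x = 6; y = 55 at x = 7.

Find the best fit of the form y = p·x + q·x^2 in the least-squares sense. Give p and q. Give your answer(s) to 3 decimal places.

AᵀA·[p, q]ᵀ = Aᵀy reads: 110·p + 596·q = 702;  596·p + 4034·q = 4626.
(Σx·x = 110, Σx·x^2 = 596, Σx^2·x^2 = 4034, Σx·y = 702, Σx^2·y = 4626.)
det = 110·4034 − 596² = 88524.
p = (702·4034 − 596·4626)/88524 = 2077/2459; q = (110·4626 − 596·702)/88524 = 2513/2459.

p = 0.845, q = 1.022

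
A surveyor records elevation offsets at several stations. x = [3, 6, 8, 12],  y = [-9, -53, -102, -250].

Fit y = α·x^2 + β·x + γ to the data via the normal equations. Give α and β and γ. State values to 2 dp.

α = -2.03, β = 3.74, γ = -1.98

Sums needed: Σx^2·x^2 = 26209, Σx^2·x = 2483, Σx^2 = 253, Σx·x = 253, Σx = 29, Σ1 = 4.
For Mᵀy: Σx^2·y = -44517, Σx·y = -4161, Σy = -414.
So MᵀM·[α, β, γ]ᵀ = Mᵀy: [[26209, 2483, 253]; [2483, 253, 29]; [253, 29, 4]]·[α, β, γ]ᵀ = [-44517, -4161, -414]ᵀ.
Inverting the 3×3 Gram matrix, [α, β, γ]ᵀ = [-1747/859, 3213/859, -1703/859]ᵀ.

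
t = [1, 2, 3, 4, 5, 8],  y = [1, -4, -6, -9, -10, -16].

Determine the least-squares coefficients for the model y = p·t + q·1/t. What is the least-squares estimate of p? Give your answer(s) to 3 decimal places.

p = -2.128

Setting ∂/∂p … = 0 gives: 119·p + 6·q = -239;  6·p + (21301/14400)·q = -37/4.
Δ = 119·(21301/14400) − 6² = 2016419/14400.
p = ((-239)·(21301/14400) − 6·(-37/4))/(2016419/14400) = -4291739/2016419; q = (119·(-37/4) − 6·(-239))/(2016419/14400) = 4798800/2016419.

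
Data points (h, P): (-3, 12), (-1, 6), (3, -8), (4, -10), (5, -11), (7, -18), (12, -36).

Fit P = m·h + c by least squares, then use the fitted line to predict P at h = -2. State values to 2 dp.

Normal-equation sums: Σh·h = 253, Σh = 27, Σ1 = 7.
Moment sums: Σh·P = -719, ΣP = -65.
AᵀA·[m, c]ᵀ = AᵀP becomes [[253, 27]; [27, 7]]·[m, c]ᵀ = [-719, -65]ᵀ.
Determinant 253·7 − 27² = 1042.
m = ((-719)·7 − 27·(-65))/1042 = -1639/521; c = (253·(-65) − 27·(-719))/1042 = 1484/521.
At h = -2: P̂ = (-1639/521)·(-2) + (1484/521)·(1) = 4762/521.

P̂ = 9.14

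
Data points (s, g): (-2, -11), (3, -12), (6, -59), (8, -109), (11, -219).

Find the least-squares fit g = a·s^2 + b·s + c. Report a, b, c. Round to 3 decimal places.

The normal system MᵀM·[a, b, c]ᵀ = Mᵀg is [[20130, 2078, 234]; [2078, 234, 26]; [234, 26, 5]]·[a, b, c]ᵀ = [-35751, -3649, -410]ᵀ.
Inverting the 3×3 Gram matrix, [a, b, c]ᵀ = [-20624/10325, 42477/20650, 1159/1475]ᵀ.

a = -1.997, b = 2.057, c = 0.786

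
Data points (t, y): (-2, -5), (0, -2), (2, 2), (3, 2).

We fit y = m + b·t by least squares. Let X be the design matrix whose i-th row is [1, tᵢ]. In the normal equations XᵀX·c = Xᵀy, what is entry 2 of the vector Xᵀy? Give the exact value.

Entry 2 ↔ basis t, so (Xᵀy)_{2} = Σᵢ (t)·yᵢ = (-2)·(-5) + (0)·(-2) + (2)·(2) + (3)·(2) = 20.

20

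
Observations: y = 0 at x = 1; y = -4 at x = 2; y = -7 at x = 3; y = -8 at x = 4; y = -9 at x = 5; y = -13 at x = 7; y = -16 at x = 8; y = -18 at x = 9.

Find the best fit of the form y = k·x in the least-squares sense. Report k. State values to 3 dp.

With design matrix A, AᵀA = [[249]] and Aᵀy = [-487]ᵀ.
Hence k = -487 / 249 ≈ -1.95582.

k = -1.956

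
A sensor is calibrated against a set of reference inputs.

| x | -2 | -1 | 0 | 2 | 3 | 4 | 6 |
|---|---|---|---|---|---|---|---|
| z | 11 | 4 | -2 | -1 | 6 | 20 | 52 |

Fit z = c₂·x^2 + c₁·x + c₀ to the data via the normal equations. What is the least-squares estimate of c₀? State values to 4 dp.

c₀ = -2.1514

Normal-equation sums: Σx^2·x^2 = 1666, Σx^2·x = 306, Σx^2 = 70, Σx·x = 70, Σx = 12, Σ1 = 7.
Moment sums: Σx^2·z = 2290, Σx·z = 382, Σz = 90.
MᵀM·[c₂, c₁, c₀]ᵀ = Mᵀz becomes [[1666, 306, 70]; [306, 70, 12]; [70, 12, 7]]·[c₂, c₁, c₀]ᵀ = [2290, 382, 90]ᵀ.
Row-reducing yields c₂ = 23057/11508, c₁ = -1607/548, c₀ = -12379/5754.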